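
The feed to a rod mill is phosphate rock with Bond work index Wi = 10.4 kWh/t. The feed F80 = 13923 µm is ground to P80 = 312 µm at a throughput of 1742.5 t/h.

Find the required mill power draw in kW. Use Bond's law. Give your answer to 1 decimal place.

Bond:  W = 10 Wi (1/√P − 1/√F)
W = 10·10.4·(1/√312 − 1/√13923) = 10·10.4·(0.048139) = 5.0065 kWh/t
Power = W × throughput = 5.0065 kWh/t × 1742.5 t/h = 8723.7 kW

P = 8723.7 kW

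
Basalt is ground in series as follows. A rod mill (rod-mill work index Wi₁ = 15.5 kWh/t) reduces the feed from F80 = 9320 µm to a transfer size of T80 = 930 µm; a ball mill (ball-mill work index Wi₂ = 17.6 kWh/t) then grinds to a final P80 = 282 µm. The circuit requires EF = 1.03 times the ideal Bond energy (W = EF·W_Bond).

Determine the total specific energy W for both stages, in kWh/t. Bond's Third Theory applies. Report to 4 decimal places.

W = 10 Wi (1/√P80 − 1/√F80)  [Bond]
Stage 1 (9320→930 µm, Wi₁=15.5): W₁ = 10·15.5·(0.032791 − 0.010358) = 3.4771 kWh/t
Stage 2 (930→282 µm, Wi₂=17.6): W₂ = 10·17.6·(0.059549 − 0.032791) = 4.7094 kWh/t
W = W₁ + W₂ = 3.4771 + 4.7094 = 8.1865 kWh/t
Apply correction: 8.1865 × 1.03 = 8.4321 kWh/t

W = 8.4321 kWh/t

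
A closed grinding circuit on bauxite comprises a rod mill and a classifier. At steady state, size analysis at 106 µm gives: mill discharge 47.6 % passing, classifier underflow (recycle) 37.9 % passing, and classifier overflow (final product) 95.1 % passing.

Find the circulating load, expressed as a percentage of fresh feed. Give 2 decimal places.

Classifier node, passing 106 µm:
r = (o − d)/(d − u)
r = (95.1 − 47.6)/(47.6 − 37.9) = 47.5/9.7 = 4.8969
CL = 100·r = 489.69 %

CL = 489.69 %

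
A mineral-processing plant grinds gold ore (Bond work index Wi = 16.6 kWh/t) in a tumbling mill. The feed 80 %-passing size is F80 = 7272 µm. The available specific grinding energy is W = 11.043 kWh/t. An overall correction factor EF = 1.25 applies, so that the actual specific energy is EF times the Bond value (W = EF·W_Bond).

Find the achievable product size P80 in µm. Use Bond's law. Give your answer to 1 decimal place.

P80 = 237.1 µm

W = 10·Wi·(P80^(-½) − F80^(-½))
W_Bond = W / EF = 11.043 / 1.25 = 8.8344 kWh/t
⇒ 1/√P80 = W_Bond/(10·Wi) + 1/√F80
  = 8.8344/(10·16.6) + 1/√7272 = 0.053219 + 0.011727 = 0.064946
P80 = (1/0.064946)² = 15.3974² = 237.08 µm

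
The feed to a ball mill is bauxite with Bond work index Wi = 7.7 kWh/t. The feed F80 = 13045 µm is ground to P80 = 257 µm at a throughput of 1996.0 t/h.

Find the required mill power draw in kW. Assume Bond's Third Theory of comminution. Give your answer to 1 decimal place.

P = 8241.4 kW

W = 10 Wi / √P80 − 10 Wi / √F80
W = 10·7.7·(1/√257 − 1/√13045) = 10·7.7·(0.053623) = 4.1290 kWh/t
Power = W × throughput = 4.1290 kWh/t × 1996.0 t/h = 8241.4 kW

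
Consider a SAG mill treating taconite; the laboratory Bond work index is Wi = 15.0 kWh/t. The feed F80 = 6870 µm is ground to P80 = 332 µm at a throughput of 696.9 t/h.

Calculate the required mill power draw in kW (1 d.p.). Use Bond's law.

P = 4475.9 kW

W = 10 Wi (P80^-0.5 − F80^-0.5)
W = 10·15.0·(1/√332 − 1/√6870) = 10·15.0·(0.042817) = 6.4226 kWh/t
Mill draw = 6.4226 × 696.9 = 4475.9 kW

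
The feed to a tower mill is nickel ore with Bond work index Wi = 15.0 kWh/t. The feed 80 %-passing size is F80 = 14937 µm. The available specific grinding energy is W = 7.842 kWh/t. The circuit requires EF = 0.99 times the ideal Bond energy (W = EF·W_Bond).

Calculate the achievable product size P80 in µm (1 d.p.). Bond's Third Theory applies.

P80 = 268.8 µm

W = 10 Wi (P80^-0.5 − F80^-0.5)
W_Bond = W / EF = 7.842 / 0.99 = 7.9212 kWh/t
⇒ 1/√P80 = W_Bond/(10 Wi) + 1/√F80
  = 7.9212/(10·15.0) + 1/√14937 = 0.052808 + 0.008182 = 0.060990
P80 = (1/0.060990)² = 16.3961² = 268.83 µm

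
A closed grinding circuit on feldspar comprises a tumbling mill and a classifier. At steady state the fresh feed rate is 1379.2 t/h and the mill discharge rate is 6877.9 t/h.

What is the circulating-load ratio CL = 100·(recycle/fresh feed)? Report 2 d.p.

CL = 398.69 %

Discharge = new feed + return, hence
R = M − F = 6877.9 − 1379.2 = 5498.7 t/h
CL = 100·R/F = 100·5498.7/1379.2 = 398.69 %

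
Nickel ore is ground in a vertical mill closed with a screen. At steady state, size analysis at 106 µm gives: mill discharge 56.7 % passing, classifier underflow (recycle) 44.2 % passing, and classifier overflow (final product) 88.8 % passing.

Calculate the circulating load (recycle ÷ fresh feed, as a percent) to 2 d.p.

Classifier node, passing 106 µm:
Fd + Rd = Ru + Fo ⇒ R/F = (o−d)/(d−u)
r = (88.8 − 56.7)/(56.7 − 44.2) = 32.1/12.5 = 2.5680
CL = 100·r = 256.80 %

CL = 256.80 %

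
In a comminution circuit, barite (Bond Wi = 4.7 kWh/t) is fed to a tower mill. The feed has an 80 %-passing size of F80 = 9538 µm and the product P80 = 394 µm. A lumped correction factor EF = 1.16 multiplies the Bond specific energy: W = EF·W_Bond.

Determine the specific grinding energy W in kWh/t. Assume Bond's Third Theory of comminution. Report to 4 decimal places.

W = 2.1884 kWh/t

W = 10 Wi / √P80 − 10 Wi / √F80
1/√394 = 0.050379;  1/√9538 = 0.010239
W = 10·4.7·(0.050379 − 0.010239) = 1.8866 kWh/t
Corrected W = EF·W_Bond = 1.16·1.8866 = 2.1884 kWh/t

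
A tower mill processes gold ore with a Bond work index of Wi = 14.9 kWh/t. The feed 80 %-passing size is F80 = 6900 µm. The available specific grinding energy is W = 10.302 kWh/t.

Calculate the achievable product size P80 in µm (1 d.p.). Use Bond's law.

P80 = 151.7 µm

Bond:  W = 10 Wi (1/√P − 1/√F)
⇒ 1/√P80 = W/(10 Wi) + 1/√F80
  = 10.3020/(10·14.9) + 1/√6900 = 0.069141 + 0.012039 = 0.081180
P80 = (1/0.081180)² = 12.3184² = 151.74 µm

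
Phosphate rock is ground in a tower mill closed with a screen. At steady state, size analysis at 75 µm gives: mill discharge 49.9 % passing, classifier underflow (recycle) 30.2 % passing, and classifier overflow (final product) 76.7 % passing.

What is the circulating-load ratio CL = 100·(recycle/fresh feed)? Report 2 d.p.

CL = 136.04 %

Balance %-passing 75 µm (r = R/F):
d + r·d = r·u + o → r(d−u) = o−d
r = (76.7 − 49.9)/(49.9 − 30.2) = 26.8/19.7 = 1.3604
CL = 100·r = 136.04 %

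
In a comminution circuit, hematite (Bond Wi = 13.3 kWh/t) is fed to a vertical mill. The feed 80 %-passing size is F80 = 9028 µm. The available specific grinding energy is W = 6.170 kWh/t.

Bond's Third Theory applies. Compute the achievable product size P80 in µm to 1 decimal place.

P80 = 308.7 µm

Bond: W = 10·Wi·(1/√P80 − 1/√F80)
⇒ 1/√P80 = W/(10·Wi) + 1/√F80
  = 6.1700/(10·13.3) + 1/√9028 = 0.046391 + 0.010525 = 0.056916
P80 = (1/0.056916)² = 17.5699² = 308.70 µm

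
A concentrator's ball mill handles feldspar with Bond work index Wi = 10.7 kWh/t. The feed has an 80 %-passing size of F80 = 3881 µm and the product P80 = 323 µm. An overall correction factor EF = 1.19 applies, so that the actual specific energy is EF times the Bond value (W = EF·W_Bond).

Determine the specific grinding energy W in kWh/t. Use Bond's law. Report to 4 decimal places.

W_Bond = 10·Wi·(1/√P₈₀ − 1/√F₈₀)
1/√323 = 0.055641;  1/√3881 = 0.016052
W = 10·10.7·(0.055641 − 0.016052) = 4.2361 kWh/t
Corrected W = EF·W_Bond = 1.19·4.2361 = 5.0409 kWh/t

W = 5.0409 kWh/t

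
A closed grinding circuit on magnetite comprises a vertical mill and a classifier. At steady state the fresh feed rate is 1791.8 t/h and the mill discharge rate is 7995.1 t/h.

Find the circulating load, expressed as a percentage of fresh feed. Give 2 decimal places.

Discharge = new feed + return, hence
R = M − F = 7995.1 − 1791.8 = 6203.3 t/h
CL = 100·R/F = 100·6203.3/1791.8 = 346.20 %

CL = 346.20 %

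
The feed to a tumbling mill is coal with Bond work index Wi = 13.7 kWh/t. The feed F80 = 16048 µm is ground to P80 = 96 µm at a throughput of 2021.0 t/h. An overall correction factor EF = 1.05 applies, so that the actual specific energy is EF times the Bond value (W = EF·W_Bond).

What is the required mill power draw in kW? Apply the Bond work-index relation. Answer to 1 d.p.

P = 27376.7 kW

W_Bond = 10·Wi·(1/√P₈₀ − 1/√F₈₀)
W = 10·13.7·(1/√96 − 1/√16048) = 10·13.7·(0.094168) = 12.9010 kWh/t
Apply correction: 12.9010 × 1.05 = 13.5461 kWh/t
P_mill = W·ṁ = 13.5461·2021.0 = 27376.7 kW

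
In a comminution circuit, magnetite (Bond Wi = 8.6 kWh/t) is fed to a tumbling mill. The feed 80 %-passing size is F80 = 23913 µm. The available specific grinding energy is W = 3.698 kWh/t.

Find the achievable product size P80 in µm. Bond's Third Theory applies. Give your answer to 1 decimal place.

W = 10 Wi (1/√P80 − 1/√F80)  [Bond]
1/√P80 = 1/√F80 + W/(10·Wi)
  = 3.6980/(10·8.6) + 1/√23913 = 0.043000 + 0.006467 = 0.049467
P80 = (1/0.049467)² = 20.2156² = 408.67 µm

P80 = 408.7 µm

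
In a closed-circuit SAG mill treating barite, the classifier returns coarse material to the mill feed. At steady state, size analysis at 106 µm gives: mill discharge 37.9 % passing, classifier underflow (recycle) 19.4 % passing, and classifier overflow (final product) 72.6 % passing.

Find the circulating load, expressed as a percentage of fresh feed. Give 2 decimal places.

CL = 187.57 %

Classifier node, passing 106 µm:
Fd + Rd = Ru + Fo ⇒ R/F = (o−d)/(d−u)
r = (72.6 − 37.9)/(37.9 − 19.4) = 34.7/18.5 = 1.8757
CL = 100·r = 187.57 %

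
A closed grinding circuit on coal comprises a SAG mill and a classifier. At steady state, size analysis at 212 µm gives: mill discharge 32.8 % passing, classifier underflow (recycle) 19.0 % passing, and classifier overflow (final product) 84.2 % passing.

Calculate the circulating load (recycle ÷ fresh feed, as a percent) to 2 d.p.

Let r = R/F. Size balance at 212 µm:
Fd + Rd = Ru + Fo ⇒ R/F = (o−d)/(d−u)
r = (84.2 − 32.8)/(32.8 − 19.0) = 51.4/13.8 = 3.7246
CL = 100·r = 372.46 %

CL = 372.46 %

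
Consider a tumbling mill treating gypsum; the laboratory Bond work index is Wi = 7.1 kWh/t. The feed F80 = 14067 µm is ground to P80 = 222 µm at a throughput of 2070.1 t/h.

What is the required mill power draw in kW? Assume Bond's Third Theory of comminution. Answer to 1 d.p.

Bond: W = 10·Wi·(1/√P80 − 1/√F80)
W = 10·7.1·(1/√222 − 1/√14067) = 10·7.1·(0.058684) = 4.1666 kWh/t
Power = W × throughput = 4.1666 kWh/t × 2070.1 t/h = 8625.2 kW

P = 8625.2 kW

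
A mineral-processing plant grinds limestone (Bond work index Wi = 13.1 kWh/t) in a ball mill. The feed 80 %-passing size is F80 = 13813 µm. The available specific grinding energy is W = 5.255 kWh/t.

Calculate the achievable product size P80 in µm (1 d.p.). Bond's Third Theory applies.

P80 = 423.0 µm

W_Bond = 10·Wi·(1/√P₈₀ − 1/√F₈₀)
1/√P80 = 1/√F80 + W/(10·Wi)
  = 5.2550/(10·13.1) + 1/√13813 = 0.040115 + 0.008509 = 0.048623
P80 = (1/0.048623)² = 20.5664² = 422.98 µm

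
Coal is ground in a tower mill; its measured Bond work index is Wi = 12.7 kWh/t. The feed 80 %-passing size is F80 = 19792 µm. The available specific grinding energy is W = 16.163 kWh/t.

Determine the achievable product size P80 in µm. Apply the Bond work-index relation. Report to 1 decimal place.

P80 = 55.4 µm

Bond: W = 10·Wi·(1/√P80 − 1/√F80)
1/√P80 = 1/√F80 + W/(10·Wi)
  = 16.1630/(10·12.7) + 1/√19792 = 0.127268 + 0.007108 = 0.134376
P80 = (1/0.134376)² = 7.4418² = 55.38 µm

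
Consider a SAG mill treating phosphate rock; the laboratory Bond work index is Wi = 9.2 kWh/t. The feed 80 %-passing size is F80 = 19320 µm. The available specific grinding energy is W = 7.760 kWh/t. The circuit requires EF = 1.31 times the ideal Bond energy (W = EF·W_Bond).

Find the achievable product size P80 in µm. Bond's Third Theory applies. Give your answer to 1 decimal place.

P80 = 195.2 µm

W = 10 Wi (1/√P80 − 1/√F80)  [Bond]
W_Bond = W / EF = 7.760 / 1.31 = 5.9237 kWh/t
⇒ 1/√P80 = W_Bond/(10·Wi) + 1/√F80
  = 5.9237/(10·9.2) + 1/√19320 = 0.064388 + 0.007194 = 0.071582
P80 = (1/0.071582)² = 13.9700² = 195.16 µm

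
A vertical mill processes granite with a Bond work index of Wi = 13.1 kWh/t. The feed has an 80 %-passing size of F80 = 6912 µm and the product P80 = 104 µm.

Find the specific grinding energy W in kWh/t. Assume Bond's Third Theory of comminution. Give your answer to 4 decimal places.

W = 10·Wi·(P80^(-½) − F80^(-½))
1/√104 = 0.098058;  1/√6912 = 0.012028
W = 10·13.1·(0.098058 − 0.012028) = 11.2699 kWh/t

W = 11.2699 kWh/t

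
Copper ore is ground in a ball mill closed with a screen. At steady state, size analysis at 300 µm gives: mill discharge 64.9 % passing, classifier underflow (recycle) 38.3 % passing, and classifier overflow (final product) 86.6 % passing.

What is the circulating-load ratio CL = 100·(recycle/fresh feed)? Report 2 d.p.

Balance %-passing 300 µm (r = R/F):
d + r·d = r·u + o → r(d−u) = o−d
r = (86.6 − 64.9)/(64.9 − 38.3) = 21.7/26.6 = 0.8158
CL = 100·r = 81.58 %

CL = 81.58 %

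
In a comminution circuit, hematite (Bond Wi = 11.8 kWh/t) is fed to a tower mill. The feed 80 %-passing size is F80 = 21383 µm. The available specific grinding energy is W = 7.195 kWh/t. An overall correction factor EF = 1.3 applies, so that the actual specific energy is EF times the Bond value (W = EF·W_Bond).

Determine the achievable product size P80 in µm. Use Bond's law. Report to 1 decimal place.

P80 = 346.2 µm

W = 10 Wi (P80^-0.5 − F80^-0.5)
W_Bond = W / EF = 7.195 / 1.3 = 5.5346 kWh/t
P80^(−½) = W_Bond/(10 Wi) + F80^(−½)
  = 5.5346/(10·11.8) + 1/√21383 = 0.046904 + 0.006839 = 0.053742
P80 = (1/0.053742)² = 18.6074² = 346.23 µm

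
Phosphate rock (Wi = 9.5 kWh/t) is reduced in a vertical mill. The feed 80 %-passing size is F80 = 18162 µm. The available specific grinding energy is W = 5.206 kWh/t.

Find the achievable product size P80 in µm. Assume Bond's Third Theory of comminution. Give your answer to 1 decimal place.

P80 = 258.3 µm

W_Bond = 10·Wi·(1/√P₈₀ − 1/√F₈₀)
⇒ 1/√P80 = W/(10·Wi) + 1/√F80
  = 5.2060/(10·9.5) + 1/√18162 = 0.054800 + 0.007420 = 0.062220
P80 = (1/0.062220)² = 16.0719² = 258.31 µm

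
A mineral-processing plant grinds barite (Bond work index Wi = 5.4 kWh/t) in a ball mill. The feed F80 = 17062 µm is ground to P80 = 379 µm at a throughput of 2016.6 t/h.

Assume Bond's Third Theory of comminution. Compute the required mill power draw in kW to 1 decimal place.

Bond:  W = 10 Wi (1/√P − 1/√F)
W = 10·5.4·(1/√379 − 1/√17062) = 10·5.4·(0.043711) = 2.3604 kWh/t
Power = W × throughput = 2.3604 kWh/t × 2016.6 t/h = 4760.0 kW

P = 4760.0 kW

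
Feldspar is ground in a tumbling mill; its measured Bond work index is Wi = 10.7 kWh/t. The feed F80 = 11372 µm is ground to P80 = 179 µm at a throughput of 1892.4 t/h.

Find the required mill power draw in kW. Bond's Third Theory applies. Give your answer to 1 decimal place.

W = 10·Wi·[P80^(−½) − F80^(−½)]
W = 10·10.7·(1/√179 − 1/√11372) = 10·10.7·(0.065366) = 6.9942 kWh/t
Mill draw = 6.9942 × 1892.4 = 13235.8 kW

P = 13235.8 kW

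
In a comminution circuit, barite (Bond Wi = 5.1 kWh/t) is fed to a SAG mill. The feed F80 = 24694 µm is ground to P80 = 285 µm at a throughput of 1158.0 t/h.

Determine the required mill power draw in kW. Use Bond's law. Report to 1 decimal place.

P = 3122.5 kW

Bond:  W = 10 Wi (1/√P − 1/√F)
W = 10·5.1·(1/√285 − 1/√24694) = 10·5.1·(0.052871) = 2.6964 kWh/t
P = W·T = 2.6964·1158.0 = 3122.5 kW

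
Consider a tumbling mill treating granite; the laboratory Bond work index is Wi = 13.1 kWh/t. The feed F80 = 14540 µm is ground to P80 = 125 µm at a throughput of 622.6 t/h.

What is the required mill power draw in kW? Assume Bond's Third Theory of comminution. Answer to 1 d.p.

P = 6618.6 kW

W_Bond = 10·Wi·(1/√P₈₀ − 1/√F₈₀)
W = 10·13.1·(1/√125 − 1/√14540) = 10·13.1·(0.081150) = 10.6306 kWh/t
P = W·T = 10.6306·622.6 = 6618.6 kW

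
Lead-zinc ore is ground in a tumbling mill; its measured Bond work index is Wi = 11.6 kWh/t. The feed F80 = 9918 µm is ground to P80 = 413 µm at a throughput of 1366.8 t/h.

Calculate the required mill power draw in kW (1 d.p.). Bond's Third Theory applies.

W = 10 Wi / √P80 − 10 Wi / √F80
W = 10·11.6·(1/√413 − 1/√9918) = 10·11.6·(0.039166) = 4.5432 kWh/t
Mill draw = 4.5432 × 1366.8 = 6209.6 kW

P = 6209.6 kW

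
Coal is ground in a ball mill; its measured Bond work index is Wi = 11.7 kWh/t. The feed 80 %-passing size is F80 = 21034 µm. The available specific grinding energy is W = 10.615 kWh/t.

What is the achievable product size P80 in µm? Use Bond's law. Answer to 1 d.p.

Bond: W = 10·Wi·(1/√P80 − 1/√F80)
⇒ 1/√P80 = W/(10·Wi) + 1/√F80
  = 10.6150/(10·11.7) + 1/√21034 = 0.090726 + 0.006895 = 0.097622
P80 = (1/0.097622)² = 10.2436² = 104.93 µm

P80 = 104.9 µm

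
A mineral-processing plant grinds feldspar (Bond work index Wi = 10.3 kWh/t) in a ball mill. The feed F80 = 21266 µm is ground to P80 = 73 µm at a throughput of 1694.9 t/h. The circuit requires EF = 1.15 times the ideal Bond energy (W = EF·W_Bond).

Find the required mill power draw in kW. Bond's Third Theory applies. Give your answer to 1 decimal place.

P = 22120.6 kW

Bond:  W = 10 Wi (1/√P − 1/√F)
W = 10·10.3·(1/√73 − 1/√21266) = 10·10.3·(0.110184) = 11.3489 kWh/t
With EF = 1.15: W = 11.3489·1.15 = 13.0513 kWh/t
P = W·T = 13.0513·1694.9 = 22120.6 kW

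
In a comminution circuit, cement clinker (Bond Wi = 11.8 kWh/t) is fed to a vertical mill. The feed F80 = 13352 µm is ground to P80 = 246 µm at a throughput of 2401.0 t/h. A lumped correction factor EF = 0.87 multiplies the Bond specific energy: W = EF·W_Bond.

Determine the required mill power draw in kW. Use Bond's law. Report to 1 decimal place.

P = 13582.3 kW

W = 10 Wi (P80^-0.5 − F80^-0.5)
W = 10·11.8·(1/√246 − 1/√13352) = 10·11.8·(0.055103) = 6.5022 kWh/t
Corrected W = EF·W_Bond = 0.87·6.5022 = 5.6569 kWh/t
P = W·T = 5.6569·2401.0 = 13582.3 kW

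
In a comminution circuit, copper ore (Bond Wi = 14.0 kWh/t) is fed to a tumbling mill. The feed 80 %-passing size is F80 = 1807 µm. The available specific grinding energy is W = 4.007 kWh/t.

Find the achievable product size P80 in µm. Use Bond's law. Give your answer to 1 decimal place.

P80 = 367.8 µm

Bond:  W = 10 Wi (1/√P − 1/√F)
P80^(−½) = W/(10 Wi) + F80^(−½)
  = 4.0070/(10·14.0) + 1/√1807 = 0.028621 + 0.023525 = 0.052146
P80 = (1/0.052146)² = 19.1769² = 367.76 µm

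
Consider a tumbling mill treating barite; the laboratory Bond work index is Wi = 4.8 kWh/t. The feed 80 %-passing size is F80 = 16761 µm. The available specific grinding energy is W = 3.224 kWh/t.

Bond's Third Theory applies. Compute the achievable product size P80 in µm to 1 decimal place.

W = 10·Wi·[P80^(−½) − F80^(−½)]
⇒ 1/√P80 = W/(10·Wi) + 1/√F80
  = 3.2240/(10·4.8) + 1/√16761 = 0.067167 + 0.007724 = 0.074891
P80 = (1/0.074891)² = 13.3528² = 178.30 µm

P80 = 178.3 µm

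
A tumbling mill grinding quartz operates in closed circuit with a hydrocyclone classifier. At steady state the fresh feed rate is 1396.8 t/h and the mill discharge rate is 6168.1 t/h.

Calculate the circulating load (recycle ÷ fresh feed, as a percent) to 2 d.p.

CL = 341.59 %

M = F + R at steady state, so:
R = M − F = 6168.1 − 1396.8 = 4771.3 t/h
CL = 100·R/F = 100·4771.3/1396.8 = 341.59 %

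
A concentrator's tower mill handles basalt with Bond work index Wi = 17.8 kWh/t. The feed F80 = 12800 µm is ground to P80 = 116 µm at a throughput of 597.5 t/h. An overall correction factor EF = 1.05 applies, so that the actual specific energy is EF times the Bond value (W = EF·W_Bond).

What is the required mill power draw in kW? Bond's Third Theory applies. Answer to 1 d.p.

W = 10·Wi·[P80^(−½) − F80^(−½)]
W = 10·17.8·(1/√116 − 1/√12800) = 10·17.8·(0.084009) = 14.9536 kWh/t
W_actual = 1.05 × 14.9536 = 15.7013 kWh/t
Mill draw = 15.7013 × 597.5 = 9381.5 kW

P = 9381.5 kW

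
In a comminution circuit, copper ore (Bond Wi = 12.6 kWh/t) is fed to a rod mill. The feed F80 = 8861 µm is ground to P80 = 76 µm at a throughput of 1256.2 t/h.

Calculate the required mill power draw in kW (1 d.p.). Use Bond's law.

P = 16474.6 kW

Bond:  W = 10 Wi (1/√P − 1/√F)
W = 10·12.6·(1/√76 − 1/√8861) = 10·12.6·(0.104085) = 13.1147 kWh/t
P_mill = W·ṁ = 13.1147·1256.2 = 16474.6 kW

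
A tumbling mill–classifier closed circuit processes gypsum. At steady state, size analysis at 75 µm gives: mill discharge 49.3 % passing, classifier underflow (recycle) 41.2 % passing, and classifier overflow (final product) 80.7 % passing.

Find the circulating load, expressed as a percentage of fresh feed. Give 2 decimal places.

CL = 387.65 %

Mass balance on the −75 µm fraction:
d + r·d = r·u + o → r(d−u) = o−d
r = (80.7 − 49.3)/(49.3 − 41.2) = 31.4/8.1 = 3.8765
CL = 100·r = 387.65 %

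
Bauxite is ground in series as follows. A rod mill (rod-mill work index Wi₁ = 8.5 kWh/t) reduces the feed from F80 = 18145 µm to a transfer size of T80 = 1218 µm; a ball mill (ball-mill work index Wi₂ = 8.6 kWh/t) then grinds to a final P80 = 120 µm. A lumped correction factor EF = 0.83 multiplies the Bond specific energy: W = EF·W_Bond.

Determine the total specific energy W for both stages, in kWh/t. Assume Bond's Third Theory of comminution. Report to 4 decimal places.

W = 10 Wi (1/√P80 − 1/√F80)  [Bond]
Stage 1 (18145→1218 µm, Wi₁=8.5): W₁ = 10·8.5·(0.028653 − 0.007424) = 1.8045 kWh/t
Stage 2 (1218→120 µm, Wi₂=8.6): W₂ = 10·8.6·(0.091287 − 0.028653) = 5.3865 kWh/t
W = W₁ + W₂ = 1.8045 + 5.3865 = 7.1910 kWh/t
With EF = 0.83: W = 7.1910·0.83 = 5.9685 kWh/t

W = 5.9685 kWh/t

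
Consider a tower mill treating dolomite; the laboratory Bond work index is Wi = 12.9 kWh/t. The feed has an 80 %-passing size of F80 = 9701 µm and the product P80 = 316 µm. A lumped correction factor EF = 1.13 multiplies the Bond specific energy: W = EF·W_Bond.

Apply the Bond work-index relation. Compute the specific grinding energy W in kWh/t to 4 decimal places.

W_Bond = 10·Wi·(1/√P₈₀ − 1/√F₈₀)
1/√316 = 0.056254;  1/√9701 = 0.010153
W = 10·12.9·(0.056254 − 0.010153) = 5.9471 kWh/t
Corrected W = EF·W_Bond = 1.13·5.9471 = 6.7202 kWh/t

W = 6.7202 kWh/t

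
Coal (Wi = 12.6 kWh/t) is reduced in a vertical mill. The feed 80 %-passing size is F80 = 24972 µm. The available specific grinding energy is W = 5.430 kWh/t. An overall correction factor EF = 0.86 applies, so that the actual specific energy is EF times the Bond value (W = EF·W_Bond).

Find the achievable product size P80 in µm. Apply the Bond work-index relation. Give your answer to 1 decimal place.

Bond:  W = 10 Wi (1/√P − 1/√F)
W_Bond = W / EF = 5.430 / 0.86 = 6.3140 kWh/t
⇒ 1/√P80 = W_Bond/(10·Wi) + 1/√F80
  = 6.3140/(10·12.6) + 1/√24972 = 0.050111 + 0.006328 = 0.056439
P80 = (1/0.056439)² = 17.7183² = 313.94 µm

P80 = 313.9 µm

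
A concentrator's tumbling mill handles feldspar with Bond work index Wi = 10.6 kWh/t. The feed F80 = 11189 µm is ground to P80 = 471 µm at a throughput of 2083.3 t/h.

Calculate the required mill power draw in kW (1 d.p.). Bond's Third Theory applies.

P = 8087.6 kW

W = 10 Wi (1/√P80 − 1/√F80)  [Bond]
W = 10·10.6·(1/√471 − 1/√11189) = 10·10.6·(0.036624) = 3.8821 kWh/t
P_mill = W·ṁ = 3.8821·2083.3 = 8087.6 kW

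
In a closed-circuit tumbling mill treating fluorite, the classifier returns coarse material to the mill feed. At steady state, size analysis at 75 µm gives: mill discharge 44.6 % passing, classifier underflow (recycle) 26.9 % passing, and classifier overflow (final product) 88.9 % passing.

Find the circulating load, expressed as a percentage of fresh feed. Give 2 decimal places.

CL = 250.28 %

Two-product formula at 75 µm:
d + r·d = r·u + o → r(d−u) = o−d
r = (88.9 − 44.6)/(44.6 − 26.9) = 44.3/17.7 = 2.5028
CL = 100·r = 250.28 %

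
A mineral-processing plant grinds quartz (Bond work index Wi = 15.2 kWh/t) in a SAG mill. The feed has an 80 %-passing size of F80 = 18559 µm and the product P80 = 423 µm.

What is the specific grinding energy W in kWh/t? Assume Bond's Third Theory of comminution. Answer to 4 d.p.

W = 6.2747 kWh/t

W = 10·Wi·[P80^(−½) − F80^(−½)]
1/√423 = 0.048622;  1/√18559 = 0.007340
W = 10·15.2·(0.048622 − 0.007340) = 6.2747 kWh/t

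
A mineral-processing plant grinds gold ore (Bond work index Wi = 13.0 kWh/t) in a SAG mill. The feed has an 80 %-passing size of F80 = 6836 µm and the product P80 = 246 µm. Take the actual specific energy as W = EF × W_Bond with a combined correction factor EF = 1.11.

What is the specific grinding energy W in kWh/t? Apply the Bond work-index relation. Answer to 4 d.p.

W = 10·Wi·[P80^(−½) − F80^(−½)]
1/√246 = 0.063758;  1/√6836 = 0.012095
W = 10·13.0·(0.063758 − 0.012095) = 6.7162 kWh/t
W_actual = 1.11 × 6.7162 = 7.4550 kWh/t

W = 7.4550 kWh/t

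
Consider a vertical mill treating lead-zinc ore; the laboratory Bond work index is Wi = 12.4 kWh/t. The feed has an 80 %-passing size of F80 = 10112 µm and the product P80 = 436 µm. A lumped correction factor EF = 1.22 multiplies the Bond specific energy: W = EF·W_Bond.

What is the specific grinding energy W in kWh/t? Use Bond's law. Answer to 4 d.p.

Bond:  W = 10 Wi (1/√P − 1/√F)
1/√436 = 0.047891;  1/√10112 = 0.009944
W = 10·12.4·(0.047891 − 0.009944) = 4.7054 kWh/t
Corrected W = EF·W_Bond = 1.22·4.7054 = 5.7406 kWh/t

W = 5.7406 kWh/t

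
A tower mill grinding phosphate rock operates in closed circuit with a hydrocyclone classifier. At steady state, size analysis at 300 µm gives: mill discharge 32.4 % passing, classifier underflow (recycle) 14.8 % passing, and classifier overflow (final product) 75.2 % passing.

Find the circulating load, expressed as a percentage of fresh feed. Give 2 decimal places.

CL = 243.18 %

Mass balance on the −300 µm fraction:
r = (o − d)/(d − u)
r = (75.2 − 32.4)/(32.4 − 14.8) = 42.8/17.6 = 2.4318
CL = 100·r = 243.18 %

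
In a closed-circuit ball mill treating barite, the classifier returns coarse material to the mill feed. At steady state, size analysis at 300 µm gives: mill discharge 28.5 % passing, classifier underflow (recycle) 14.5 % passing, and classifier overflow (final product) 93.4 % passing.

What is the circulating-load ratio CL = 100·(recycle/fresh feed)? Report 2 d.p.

Classifier node, passing 300 µm:
(1+r)·d = r·u + o ⇒ r = (o−d)/(d−u)
r = (93.4 − 28.5)/(28.5 − 14.5) = 64.9/14.0 = 4.6357
CL = 100·r = 463.57 %

CL = 463.57 %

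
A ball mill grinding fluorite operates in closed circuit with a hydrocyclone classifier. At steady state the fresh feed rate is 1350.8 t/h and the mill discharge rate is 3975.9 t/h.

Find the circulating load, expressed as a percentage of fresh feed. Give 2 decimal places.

M = F + R at steady state, so:
R = M − F = 3975.9 − 1350.8 = 2625.1 t/h
CL = 100·R/F = 100·2625.1/1350.8 = 194.34 %

CL = 194.34 %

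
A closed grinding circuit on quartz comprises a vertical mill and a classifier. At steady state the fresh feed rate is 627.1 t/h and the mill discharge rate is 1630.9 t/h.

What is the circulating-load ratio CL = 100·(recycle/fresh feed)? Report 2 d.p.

M = F + R at steady state, so:
R = M − F = 1630.9 − 627.1 = 1003.8 t/h
CL = 100·R/F = 100·1003.8/627.1 = 160.07 %

CL = 160.07 %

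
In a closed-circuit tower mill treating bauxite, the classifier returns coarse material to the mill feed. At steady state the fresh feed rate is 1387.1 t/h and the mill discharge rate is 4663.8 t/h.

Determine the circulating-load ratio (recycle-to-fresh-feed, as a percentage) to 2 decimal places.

Discharge = new feed + return, hence
R = M − F = 4663.8 − 1387.1 = 3276.7 t/h
CL = 100·R/F = 100·3276.7/1387.1 = 236.23 %

CL = 236.23 %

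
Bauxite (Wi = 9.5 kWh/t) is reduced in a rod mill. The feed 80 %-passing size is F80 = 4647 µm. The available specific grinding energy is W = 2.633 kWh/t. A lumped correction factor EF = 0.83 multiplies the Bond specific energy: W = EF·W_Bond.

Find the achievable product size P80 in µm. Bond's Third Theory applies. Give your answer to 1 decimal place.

W = 10·Wi·(P80^(-½) − F80^(-½))
W_Bond = W / EF = 2.633 / 0.83 = 3.1723 kWh/t
P80^-0.5 = F80^-0.5 + W_Bond/(10 Wi)
  = 3.1723/(10·9.5) + 1/√4647 = 0.033393 + 0.014669 = 0.048062
P80 = (1/0.048062)² = 20.8065² = 432.91 µm

P80 = 432.9 µm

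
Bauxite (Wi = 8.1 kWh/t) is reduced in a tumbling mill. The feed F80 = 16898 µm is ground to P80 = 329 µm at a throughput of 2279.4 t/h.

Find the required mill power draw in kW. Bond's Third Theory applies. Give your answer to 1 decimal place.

P = 8758.7 kW

W = 10 Wi (P80^-0.5 − F80^-0.5)
W = 10·8.1·(1/√329 − 1/√16898) = 10·8.1·(0.047439) = 3.8426 kWh/t
Power = W × throughput = 3.8426 kWh/t × 2279.4 t/h = 8758.7 kW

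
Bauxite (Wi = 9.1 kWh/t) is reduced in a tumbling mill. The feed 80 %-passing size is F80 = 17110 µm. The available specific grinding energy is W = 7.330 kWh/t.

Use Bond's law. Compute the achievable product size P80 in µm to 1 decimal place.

W = 10·Wi·(P80^(-½) − F80^(-½))
⇒ 1/√P80 = W/(10 Wi) + 1/√F80
  = 7.3300/(10·9.1) + 1/√17110 = 0.080549 + 0.007645 = 0.088194
P80 = (1/0.088194)² = 11.3386² = 128.56 µm

P80 = 128.6 µm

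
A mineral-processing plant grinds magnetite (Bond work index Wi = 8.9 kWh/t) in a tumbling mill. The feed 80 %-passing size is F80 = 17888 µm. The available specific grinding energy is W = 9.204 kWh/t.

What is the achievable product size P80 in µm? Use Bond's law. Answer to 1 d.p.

P80 = 81.3 µm

W = 10·Wi·(P80^(-½) − F80^(-½))
⇒ 1/√P80 = W/(10·Wi) + 1/√F80
  = 9.2040/(10·8.9) + 1/√17888 = 0.103416 + 0.007477 = 0.110893
P80 = (1/0.110893)² = 9.0177² = 81.32 µm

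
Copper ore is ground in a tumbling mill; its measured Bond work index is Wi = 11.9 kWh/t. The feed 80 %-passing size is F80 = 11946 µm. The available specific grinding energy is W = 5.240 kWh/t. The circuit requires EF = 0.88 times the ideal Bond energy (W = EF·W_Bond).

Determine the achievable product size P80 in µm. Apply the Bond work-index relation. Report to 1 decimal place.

Bond: W = 10·Wi·(1/√P80 − 1/√F80)
W_Bond = W / EF = 5.240 / 0.88 = 5.9545 kWh/t
P80^-0.5 = F80^-0.5 + W_Bond/(10 Wi)
  = 5.9545/(10·11.9) + 1/√11946 = 0.050038 + 0.009149 = 0.059188
P80 = (1/0.059188)² = 16.8955² = 285.46 µm

P80 = 285.5 µm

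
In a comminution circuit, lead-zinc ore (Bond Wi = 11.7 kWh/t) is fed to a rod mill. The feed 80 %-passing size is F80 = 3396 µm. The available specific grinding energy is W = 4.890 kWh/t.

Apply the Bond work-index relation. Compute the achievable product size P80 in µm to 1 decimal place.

W = 10 Wi (P80^-0.5 − F80^-0.5)
P80^-0.5 = F80^-0.5 + W/(10 Wi)
  = 4.8900/(10·11.7) + 1/√3396 = 0.041795 + 0.017160 = 0.058955
P80 = (1/0.058955)² = 16.9621² = 287.71 µm

P80 = 287.7 µm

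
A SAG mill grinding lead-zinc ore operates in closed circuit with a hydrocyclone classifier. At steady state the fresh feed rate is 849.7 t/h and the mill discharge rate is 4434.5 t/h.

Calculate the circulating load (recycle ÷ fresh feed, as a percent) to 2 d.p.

CL = 421.89 %

Discharge = new feed + return, hence
R = M − F = 4434.5 − 849.7 = 3584.8 t/h
CL = 100·R/F = 100·3584.8/849.7 = 421.89 %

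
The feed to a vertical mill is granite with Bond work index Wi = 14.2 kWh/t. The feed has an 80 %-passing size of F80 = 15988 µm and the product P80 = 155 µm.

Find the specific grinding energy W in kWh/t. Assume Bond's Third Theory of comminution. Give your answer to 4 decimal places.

W = 10.2827 kWh/t

W = 10 Wi (P80^-0.5 − F80^-0.5)
1/√155 = 0.080322;  1/√15988 = 0.007909
W = 10·14.2·(0.080322 − 0.007909) = 10.2827 kWh/t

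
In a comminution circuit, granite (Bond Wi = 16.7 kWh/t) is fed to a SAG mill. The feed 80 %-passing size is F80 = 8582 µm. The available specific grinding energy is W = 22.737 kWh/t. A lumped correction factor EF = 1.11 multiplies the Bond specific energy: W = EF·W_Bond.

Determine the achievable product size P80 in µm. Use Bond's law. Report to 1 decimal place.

P80 = 56.2 µm

W = 10 Wi / √P80 − 10 Wi / √F80
W_Bond = W / EF = 22.737 / 1.11 = 20.4838 kWh/t
⇒ 1/√P80 = W_Bond/(10·Wi) + 1/√F80
  = 20.4838/(10·16.7) + 1/√8582 = 0.122657 + 0.010795 = 0.133452
P80 = (1/0.133452)² = 7.4933² = 56.15 µm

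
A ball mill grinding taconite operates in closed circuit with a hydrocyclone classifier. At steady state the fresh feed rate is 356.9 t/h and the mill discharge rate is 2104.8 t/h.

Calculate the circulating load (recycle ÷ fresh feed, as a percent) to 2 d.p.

Steady state: M = F + R.
R = M − F = 2104.8 − 356.9 = 1747.9 t/h
CL = 100·R/F = 100·1747.9/356.9 = 489.75 %

CL = 489.75 %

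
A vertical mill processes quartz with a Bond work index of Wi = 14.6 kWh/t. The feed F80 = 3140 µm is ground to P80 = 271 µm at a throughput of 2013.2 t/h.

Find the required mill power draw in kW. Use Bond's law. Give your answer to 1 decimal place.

W_Bond = 10·Wi·(1/√P₈₀ − 1/√F₈₀)
W = 10·14.6·(1/√271 − 1/√3140) = 10·14.6·(0.042900) = 6.2634 kWh/t
P = W·T = 6.2634·2013.2 = 12609.5 kW

P = 12609.5 kW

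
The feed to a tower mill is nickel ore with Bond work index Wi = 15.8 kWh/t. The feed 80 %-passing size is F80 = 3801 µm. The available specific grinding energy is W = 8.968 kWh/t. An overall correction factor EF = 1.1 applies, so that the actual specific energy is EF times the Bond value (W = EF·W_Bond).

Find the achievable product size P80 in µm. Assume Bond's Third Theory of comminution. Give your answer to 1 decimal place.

W = 10·Wi·(P80^(-½) − F80^(-½))
W_Bond = W / EF = 8.968 / 1.1 = 8.1527 kWh/t
P80^(−½) = W_Bond/(10 Wi) + F80^(−½)
  = 8.1527/(10·15.8) + 1/√3801 = 0.051600 + 0.016220 = 0.067820
P80 = (1/0.067820)² = 14.7450² = 217.42 µm

P80 = 217.4 µm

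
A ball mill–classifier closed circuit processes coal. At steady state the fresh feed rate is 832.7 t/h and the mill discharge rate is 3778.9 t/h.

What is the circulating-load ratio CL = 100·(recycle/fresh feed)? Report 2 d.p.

Steady state: M = F + R.
R = M − F = 3778.9 − 832.7 = 2946.2 t/h
CL = 100·R/F = 100·2946.2/832.7 = 353.81 %

CL = 353.81 %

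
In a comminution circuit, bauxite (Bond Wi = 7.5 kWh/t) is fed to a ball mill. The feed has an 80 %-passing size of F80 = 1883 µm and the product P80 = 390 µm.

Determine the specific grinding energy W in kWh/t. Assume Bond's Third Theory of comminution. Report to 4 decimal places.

W = 2.0694 kWh/t

W = 10 Wi (1/√P80 − 1/√F80)  [Bond]
1/√390 = 0.050637;  1/√1883 = 0.023045
W = 10·7.5·(0.050637 − 0.023045) = 2.0694 kWh/t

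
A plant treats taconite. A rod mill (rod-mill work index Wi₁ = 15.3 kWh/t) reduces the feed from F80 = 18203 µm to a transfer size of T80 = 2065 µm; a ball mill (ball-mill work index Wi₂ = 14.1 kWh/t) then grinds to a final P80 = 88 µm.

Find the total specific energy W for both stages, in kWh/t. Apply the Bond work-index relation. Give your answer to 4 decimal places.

W = 14.1607 kWh/t

W = 10·Wi·[P80^(−½) − F80^(−½)]
Stage 1 (18203→2065 µm, Wi₁=15.3): W₁ = 10·15.3·(0.022006 − 0.007412) = 2.2329 kWh/t
Stage 2 (2065→88 µm, Wi₂=14.1): W₂ = 10·14.1·(0.106600 − 0.022006) = 11.9278 kWh/t
W = W₁ + W₂ = 2.2329 + 11.9278 = 14.1607 kWh/t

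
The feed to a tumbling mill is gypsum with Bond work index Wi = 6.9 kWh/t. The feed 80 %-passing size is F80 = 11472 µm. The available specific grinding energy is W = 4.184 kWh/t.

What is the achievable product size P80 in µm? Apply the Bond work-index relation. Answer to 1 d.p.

Bond: W = 10·Wi·(1/√P80 − 1/√F80)
P80^-0.5 = F80^-0.5 + W/(10 Wi)
  = 4.1840/(10·6.9) + 1/√11472 = 0.060638 + 0.009336 = 0.069974
P80 = (1/0.069974)² = 14.2910² = 204.23 µm

P80 = 204.2 µm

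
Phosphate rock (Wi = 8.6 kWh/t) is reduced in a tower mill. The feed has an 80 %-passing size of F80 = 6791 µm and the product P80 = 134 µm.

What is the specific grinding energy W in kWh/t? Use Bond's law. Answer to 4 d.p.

Bond: W = 10·Wi·(1/√P80 − 1/√F80)
1/√134 = 0.086387;  1/√6791 = 0.012135
W = 10·8.6·(0.086387 − 0.012135) = 6.3857 kWh/t

W = 6.3857 kWh/t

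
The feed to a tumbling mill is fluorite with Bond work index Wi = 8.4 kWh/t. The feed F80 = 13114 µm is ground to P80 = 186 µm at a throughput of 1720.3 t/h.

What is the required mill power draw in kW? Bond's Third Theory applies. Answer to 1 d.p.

P = 9333.8 kW

Bond:  W = 10 Wi (1/√P − 1/√F)
W = 10·8.4·(1/√186 − 1/√13114) = 10·8.4·(0.064591) = 5.4257 kWh/t
P = W·T = 5.4257·1720.3 = 9333.8 kW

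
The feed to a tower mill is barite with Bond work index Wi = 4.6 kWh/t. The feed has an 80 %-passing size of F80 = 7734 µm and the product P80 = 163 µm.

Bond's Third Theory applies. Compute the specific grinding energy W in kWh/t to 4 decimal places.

W = 10 Wi / √P80 − 10 Wi / √F80
1/√163 = 0.078326;  1/√7734 = 0.011371
W = 10·4.6·(0.078326 − 0.011371) = 3.0799 kWh/t

W = 3.0799 kWh/t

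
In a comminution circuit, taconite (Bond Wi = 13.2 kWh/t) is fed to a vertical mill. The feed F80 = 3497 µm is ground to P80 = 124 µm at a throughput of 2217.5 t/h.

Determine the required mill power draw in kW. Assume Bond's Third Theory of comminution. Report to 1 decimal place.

P = 21336.3 kW

W = 10 Wi (P80^-0.5 − F80^-0.5)
W = 10·13.2·(1/√124 − 1/√3497) = 10·13.2·(0.072892) = 9.6218 kWh/t
P = W·T = 9.6218·2217.5 = 21336.3 kW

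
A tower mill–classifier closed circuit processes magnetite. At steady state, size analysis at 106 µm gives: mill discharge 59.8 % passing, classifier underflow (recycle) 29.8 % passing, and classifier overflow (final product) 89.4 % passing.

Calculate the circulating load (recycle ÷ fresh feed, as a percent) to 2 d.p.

CL = 98.67 %

Two-product formula at 106 µm:
(1+r)d = ru + o → r = (o−d)/(d−u)
r = (89.4 − 59.8)/(59.8 − 29.8) = 29.6/30.0 = 0.9867
CL = 100·r = 98.67 %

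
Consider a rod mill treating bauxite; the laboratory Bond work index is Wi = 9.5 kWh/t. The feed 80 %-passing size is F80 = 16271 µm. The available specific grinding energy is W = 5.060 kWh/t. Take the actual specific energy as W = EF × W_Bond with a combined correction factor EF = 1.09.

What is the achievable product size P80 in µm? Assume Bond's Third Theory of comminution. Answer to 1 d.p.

P80 = 311.0 µm

W = 10 Wi / √P80 − 10 Wi / √F80
W_Bond = W / EF = 5.060 / 1.09 = 4.6422 kWh/t
⇒ 1/√P80 = W_Bond/(10 Wi) + 1/√F80
  = 4.6422/(10·9.5) + 1/√16271 = 0.048865 + 0.007840 = 0.056705
P80 = (1/0.056705)² = 17.6352² = 311.00 µm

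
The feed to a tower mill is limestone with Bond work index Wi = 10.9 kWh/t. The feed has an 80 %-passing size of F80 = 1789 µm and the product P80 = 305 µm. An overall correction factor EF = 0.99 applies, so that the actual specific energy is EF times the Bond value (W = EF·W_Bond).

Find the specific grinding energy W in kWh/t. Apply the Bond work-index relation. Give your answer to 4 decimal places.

W_Bond = 10·Wi·(1/√P₈₀ − 1/√F₈₀)
1/√305 = 0.057260;  1/√1789 = 0.023643
W = 10·10.9·(0.057260 − 0.023643) = 3.6643 kWh/t
With EF = 0.99: W = 3.6643·0.99 = 3.6276 kWh/t

W = 3.6276 kWh/t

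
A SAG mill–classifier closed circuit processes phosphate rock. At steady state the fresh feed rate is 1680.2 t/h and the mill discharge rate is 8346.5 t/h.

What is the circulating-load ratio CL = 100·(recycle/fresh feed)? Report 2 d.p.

M = F + R at steady state, so:
R = M − F = 8346.5 − 1680.2 = 6666.3 t/h
CL = 100·R/F = 100·6666.3/1680.2 = 396.76 %

CL = 396.76 %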